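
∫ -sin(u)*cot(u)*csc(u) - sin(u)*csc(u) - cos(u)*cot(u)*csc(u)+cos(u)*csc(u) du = 1/tan(u) + C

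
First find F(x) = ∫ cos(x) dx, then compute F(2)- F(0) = sin(2)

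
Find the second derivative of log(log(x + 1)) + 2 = (-log(x + 1) - 1)/(x^2*log(x + 1)^2 + 2*x*log(x + 1)^2 + log(x + 1)^2)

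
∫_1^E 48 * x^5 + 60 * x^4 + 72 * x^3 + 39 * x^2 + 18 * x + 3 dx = -64 + (1 + E + 2*exp(2))^3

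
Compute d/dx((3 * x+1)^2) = 18*x + 6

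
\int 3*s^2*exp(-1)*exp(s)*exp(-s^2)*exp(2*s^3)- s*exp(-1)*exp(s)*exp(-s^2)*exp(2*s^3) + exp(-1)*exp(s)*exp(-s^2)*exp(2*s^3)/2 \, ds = exp(2*s^3 - s^2 + s - 1)/2 + C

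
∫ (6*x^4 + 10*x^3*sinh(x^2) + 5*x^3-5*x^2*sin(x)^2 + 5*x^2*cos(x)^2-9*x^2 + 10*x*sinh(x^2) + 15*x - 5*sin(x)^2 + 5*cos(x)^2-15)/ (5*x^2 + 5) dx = 2*x^3/5 + x^2/2 - 3*x + log(x^2 + 1) + sin(2*x)/2 + cosh(x^2) + C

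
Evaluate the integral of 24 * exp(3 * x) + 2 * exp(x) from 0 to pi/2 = -10 + 2*exp(pi/2) + 8*exp(3*pi/2)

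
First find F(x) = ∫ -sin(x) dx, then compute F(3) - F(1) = cos(3) - cos(1)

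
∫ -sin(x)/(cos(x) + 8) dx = log(cos(x)/2 + 4) + C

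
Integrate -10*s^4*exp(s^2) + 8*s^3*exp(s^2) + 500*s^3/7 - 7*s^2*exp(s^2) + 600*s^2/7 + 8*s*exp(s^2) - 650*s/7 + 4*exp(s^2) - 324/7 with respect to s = -15*s^2 + s*(-5*s^2 + 4*s + 4)*exp(s^2) - 12*s + 5*(5*s^2 + 4*s - 6)^2/7 + C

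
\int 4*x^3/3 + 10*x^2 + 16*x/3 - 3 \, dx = x^4/3 + 10*x^3/3 + 8*x^2/3 - 3*x + C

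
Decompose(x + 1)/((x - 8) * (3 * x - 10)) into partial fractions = -13/(14*(3*x - 10)) + 9/(14*(x - 8))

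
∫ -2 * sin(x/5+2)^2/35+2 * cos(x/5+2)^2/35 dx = sin(2*x/5 + 4)/7 + C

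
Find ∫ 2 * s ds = s^2 + C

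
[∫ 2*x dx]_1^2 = 3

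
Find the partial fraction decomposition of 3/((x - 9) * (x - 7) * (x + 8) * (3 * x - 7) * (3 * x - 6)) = 81/(8680*(3*x - 7)) + 1/(79050*(x + 8)) - 1/(350*(x - 2)) - 1/(2100*(x - 7)) + 1/(4760*(x - 9))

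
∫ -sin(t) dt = cos(t) + C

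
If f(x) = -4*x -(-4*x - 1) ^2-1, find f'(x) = -32*x - 12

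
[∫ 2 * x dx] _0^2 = 4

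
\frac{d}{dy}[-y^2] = -2*y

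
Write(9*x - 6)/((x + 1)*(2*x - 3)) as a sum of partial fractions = 3/(2*x - 3) + 3/(x + 1)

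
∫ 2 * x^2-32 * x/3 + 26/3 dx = 2*x^3/3 - 16*x^2/3 + 26*x/3 + C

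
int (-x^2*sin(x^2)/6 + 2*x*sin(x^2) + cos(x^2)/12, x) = (x/12 - 1)*cos(x^2) + C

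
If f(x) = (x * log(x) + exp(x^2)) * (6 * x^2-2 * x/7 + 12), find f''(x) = (168*x^5*exp(x^2) - 8*x^4*exp(x^2) + 756*x^3*exp(x^2) - 12*x^2*exp(x^2) + 252*x^2*log(x) + 210*x^2 + 252*x*exp(x^2) - 4*x*log(x) - 6*x + 84)/(7*x)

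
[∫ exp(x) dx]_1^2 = -E + exp(2)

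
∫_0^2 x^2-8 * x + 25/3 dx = 10/3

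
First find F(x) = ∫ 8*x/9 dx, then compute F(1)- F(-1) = 0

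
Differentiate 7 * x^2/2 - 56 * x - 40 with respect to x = 7*x - 56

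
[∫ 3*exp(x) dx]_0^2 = -3 + 3*exp(2)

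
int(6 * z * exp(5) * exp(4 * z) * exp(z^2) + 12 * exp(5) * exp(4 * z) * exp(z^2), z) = 3*exp((z + 2)^2 + 1) + C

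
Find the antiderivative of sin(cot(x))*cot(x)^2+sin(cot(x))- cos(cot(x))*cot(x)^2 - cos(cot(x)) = sqrt(2)*sin(pi/4 + 1/tan(x)) + C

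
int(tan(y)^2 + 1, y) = tan(y) + C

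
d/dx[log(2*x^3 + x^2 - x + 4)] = (6*x^2 + 2*x - 1)/(2*x^3 + x^2 - x + 4)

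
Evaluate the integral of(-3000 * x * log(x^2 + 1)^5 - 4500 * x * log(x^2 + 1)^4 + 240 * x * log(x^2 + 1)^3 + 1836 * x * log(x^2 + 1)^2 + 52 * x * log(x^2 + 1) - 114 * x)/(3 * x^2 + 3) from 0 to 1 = -2*(-5*log(2)^2 - 3*log(2) + 3)^2 + 2*(-5*log(2)^2 - 3*log(2) + 3)^3/3 - 5*log(2)^2/3 - log(2)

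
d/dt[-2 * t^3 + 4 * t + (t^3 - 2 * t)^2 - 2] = 6*t^5 - 16*t^3 - 6*t^2 + 8*t + 4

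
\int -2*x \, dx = -x^2 + C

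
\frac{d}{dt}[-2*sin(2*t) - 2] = -4*cos(2*t)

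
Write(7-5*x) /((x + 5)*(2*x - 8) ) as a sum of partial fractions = -16/(9*(x + 5)) - 13/(18*(x - 4))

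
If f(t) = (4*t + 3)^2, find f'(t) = 32*t + 24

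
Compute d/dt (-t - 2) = -1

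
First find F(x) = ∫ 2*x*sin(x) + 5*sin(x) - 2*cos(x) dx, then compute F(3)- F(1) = 7*cos(1) - 11*cos(3)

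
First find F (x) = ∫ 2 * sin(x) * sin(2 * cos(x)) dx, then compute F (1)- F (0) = -cos(2) + cos(2*cos(1))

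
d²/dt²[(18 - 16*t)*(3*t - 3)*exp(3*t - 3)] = -432*t^2*exp(3*t - 3) + 342*t*exp(3*t - 3) + 30*exp(3*t - 3)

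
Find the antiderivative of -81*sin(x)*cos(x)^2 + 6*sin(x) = 27*cos(x)^3 - 6*cos(x) + C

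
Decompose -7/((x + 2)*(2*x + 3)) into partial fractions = -14/(2*x + 3) + 7/(x + 2)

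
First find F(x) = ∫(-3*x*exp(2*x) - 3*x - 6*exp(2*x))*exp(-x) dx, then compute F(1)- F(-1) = -6*E + 6*exp(-1)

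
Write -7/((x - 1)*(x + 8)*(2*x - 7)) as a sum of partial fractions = -28/(115*(2*x - 7)) - 7/(207*(x + 8)) + 7/(45*(x - 1))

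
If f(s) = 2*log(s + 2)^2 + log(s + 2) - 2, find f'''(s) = (8*log(s + 2) - 10)/(s^3 + 6*s^2 + 12*s + 8)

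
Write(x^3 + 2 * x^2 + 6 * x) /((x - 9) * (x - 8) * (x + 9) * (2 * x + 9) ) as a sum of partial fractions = -23/(225*(2*x + 9)) + 23/(102*(x + 9)) - 688/(425*(x - 8)) + 35/(18*(x - 9))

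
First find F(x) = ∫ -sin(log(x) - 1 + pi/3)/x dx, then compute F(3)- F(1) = -sin(pi/6 + 1) + cos(-1 + pi/3 + log(3))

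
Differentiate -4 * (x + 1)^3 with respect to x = -12*x^2 - 24*x - 12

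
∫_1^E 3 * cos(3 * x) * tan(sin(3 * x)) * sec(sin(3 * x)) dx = -sec(sin(3)) + sec(sin(3*E))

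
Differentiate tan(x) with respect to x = cos(x)^(-2)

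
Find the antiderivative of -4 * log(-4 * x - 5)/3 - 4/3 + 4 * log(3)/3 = -(4*x + 5)*log(-4*x/3 - 5/3)/3 + C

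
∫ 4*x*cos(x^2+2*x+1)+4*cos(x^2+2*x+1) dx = 2*sin((x + 1)^2) + C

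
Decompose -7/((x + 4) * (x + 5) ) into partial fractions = 7/(x + 5) - 7/(x + 4)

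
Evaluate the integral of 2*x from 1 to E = -1 + exp(2)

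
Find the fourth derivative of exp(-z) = exp(-z)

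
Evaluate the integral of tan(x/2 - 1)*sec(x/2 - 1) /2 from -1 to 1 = -sec(3/2) + sec(1/2)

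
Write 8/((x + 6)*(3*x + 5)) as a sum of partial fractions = 24/(13*(3*x + 5)) - 8/(13*(x + 6))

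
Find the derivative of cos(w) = -sin(w)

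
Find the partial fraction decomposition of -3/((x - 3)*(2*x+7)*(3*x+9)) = -4/(13*(2*x + 7)) + 1/(6*(x + 3)) - 1/(78*(x - 3))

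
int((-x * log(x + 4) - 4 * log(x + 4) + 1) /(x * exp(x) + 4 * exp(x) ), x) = exp(-x)*log(x + 4) + C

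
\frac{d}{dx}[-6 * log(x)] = -6/x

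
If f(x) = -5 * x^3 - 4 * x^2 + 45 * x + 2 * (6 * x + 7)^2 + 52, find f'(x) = -15*x^2 + 136*x + 213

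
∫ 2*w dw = w^2 + C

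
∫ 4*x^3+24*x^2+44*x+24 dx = x^4 + 8*x^3 + 22*x^2 + 24*x + C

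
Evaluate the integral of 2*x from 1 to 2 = 3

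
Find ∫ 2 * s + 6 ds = s^2 + 6*s + C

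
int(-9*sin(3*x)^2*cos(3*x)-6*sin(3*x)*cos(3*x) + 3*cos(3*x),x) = (sin(3*x) + 1)*cos(3*x)^2 + C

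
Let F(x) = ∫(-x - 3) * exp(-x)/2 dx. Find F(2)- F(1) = -5*exp(-1)/2 + 3*exp(-2)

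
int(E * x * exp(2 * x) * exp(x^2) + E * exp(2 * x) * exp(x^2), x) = exp((x + 1)^2)/2 + C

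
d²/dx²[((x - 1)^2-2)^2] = 12*x^2 - 24*x + 4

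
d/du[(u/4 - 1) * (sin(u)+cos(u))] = -u*sin(u)/4 + u*cos(u)/4 + 5*sin(u)/4 - 3*cos(u)/4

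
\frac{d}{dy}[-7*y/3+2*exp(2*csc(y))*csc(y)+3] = -4*exp(2*csc(y))*cot(y)*csc(y)^2 - 2*exp(2*csc(y))*cot(y)*csc(y) - 7/3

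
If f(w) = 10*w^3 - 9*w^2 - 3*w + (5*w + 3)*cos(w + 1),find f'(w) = 30*w^2 - 5*w*sin(w + 1) - 18*w - 3*sin(w + 1) + 5*cos(w + 1) - 3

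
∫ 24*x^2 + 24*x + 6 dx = 8*x^3 + 12*x^2 + 6*x + C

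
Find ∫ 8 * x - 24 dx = 4*x^2 - 24*x + C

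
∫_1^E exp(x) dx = -E + exp(E)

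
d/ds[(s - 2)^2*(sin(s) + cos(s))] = -s^2*sin(s) + s^2*cos(s) + 6*s*sin(s) - 2*s*cos(s) - 8*sin(s)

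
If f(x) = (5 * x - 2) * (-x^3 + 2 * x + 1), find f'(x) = -20*x^3 + 6*x^2 + 20*x + 1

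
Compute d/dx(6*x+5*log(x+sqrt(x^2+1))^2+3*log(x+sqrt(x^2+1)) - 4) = (6*x^2 + 6*x*sqrt(x^2 + 1) + 10*x*log(x + sqrt(x^2 + 1)) + 3*x + 10*sqrt(x^2 + 1)*log(x + sqrt(x^2 + 1)) + 3*sqrt(x^2 + 1) + 6)/(x^2 + x*sqrt(x^2 + 1) + 1)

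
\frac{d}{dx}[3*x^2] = 6*x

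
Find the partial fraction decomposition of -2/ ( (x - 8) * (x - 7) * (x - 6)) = -1/(x - 6) + 2/(x - 7) - 1/(x - 8)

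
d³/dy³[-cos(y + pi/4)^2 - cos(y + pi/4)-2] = -sin(y + pi/4) - 4*cos(2*y)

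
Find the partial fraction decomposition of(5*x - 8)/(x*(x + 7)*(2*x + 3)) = 62/(33*(2*x + 3)) - 43/(77*(x + 7)) - 8/(21*x)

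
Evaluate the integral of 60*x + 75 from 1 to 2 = 165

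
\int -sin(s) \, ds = cos(s) + C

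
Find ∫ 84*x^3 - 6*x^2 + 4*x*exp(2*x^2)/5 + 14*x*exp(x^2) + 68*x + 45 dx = 21*x^4 - 2*x^3 + 34*x^2 + 45*x + exp(2*x^2)/5 + 7*exp(x^2) + C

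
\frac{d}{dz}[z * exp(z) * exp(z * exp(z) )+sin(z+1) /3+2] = z^2*exp(z*exp(z) + 2*z) + z*exp(z*exp(z) + z) + z*exp(z*exp(z) + 2*z) + exp(z*exp(z) + z) + cos(z + 1)/3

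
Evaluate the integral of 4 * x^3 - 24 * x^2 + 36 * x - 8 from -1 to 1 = -32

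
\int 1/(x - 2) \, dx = log(x - 2) + C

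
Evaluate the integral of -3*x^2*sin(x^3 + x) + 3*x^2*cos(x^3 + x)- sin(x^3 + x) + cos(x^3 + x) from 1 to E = sqrt(2)*(sin(pi/4 + E + exp(3)) - sin(pi/4 + 2))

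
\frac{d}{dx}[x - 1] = 1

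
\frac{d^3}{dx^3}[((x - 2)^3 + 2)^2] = 120*x^3 - 720*x^2 + 1440*x - 936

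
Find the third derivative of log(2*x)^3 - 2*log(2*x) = (6*log(x)^2 - 18*log(x) + 12*log(2)*log(x) - 18*log(2) + 2 + 6*log(2)^2)/x^3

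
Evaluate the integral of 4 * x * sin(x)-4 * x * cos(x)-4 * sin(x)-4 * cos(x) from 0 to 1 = -4*sin(1) - 4*cos(1)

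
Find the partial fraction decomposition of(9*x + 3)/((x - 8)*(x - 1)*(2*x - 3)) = -66/(13*(2*x - 3)) + 12/(7*(x - 1)) + 75/(91*(x - 8))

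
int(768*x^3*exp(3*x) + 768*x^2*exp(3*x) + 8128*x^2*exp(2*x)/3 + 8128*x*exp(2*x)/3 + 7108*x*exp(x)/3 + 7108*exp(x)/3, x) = 4*x*(192*x^2*exp(2*x) + 1016*x*exp(x) + 1777)*exp(x)/3 + C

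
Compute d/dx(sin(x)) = cos(x)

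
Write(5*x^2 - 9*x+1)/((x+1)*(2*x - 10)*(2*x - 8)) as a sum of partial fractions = 1/(8*(x + 1)) - 9/(4*(x - 4)) + 27/(8*(x - 5))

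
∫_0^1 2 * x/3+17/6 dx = 19/6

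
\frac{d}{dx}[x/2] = 1/2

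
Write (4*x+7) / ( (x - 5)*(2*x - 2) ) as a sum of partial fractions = -11/(8*(x - 1)) + 27/(8*(x - 5))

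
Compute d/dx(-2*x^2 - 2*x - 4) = -4*x - 2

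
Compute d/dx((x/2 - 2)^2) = x/2 - 2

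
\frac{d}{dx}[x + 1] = 1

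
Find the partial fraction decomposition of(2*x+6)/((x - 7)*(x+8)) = 2/(3*(x + 8)) + 4/(3*(x - 7))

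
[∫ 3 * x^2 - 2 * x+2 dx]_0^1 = 2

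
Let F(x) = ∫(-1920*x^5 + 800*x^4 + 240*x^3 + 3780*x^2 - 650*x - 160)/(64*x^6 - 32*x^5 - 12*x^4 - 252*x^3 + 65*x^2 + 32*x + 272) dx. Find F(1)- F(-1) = -5*log(137) + 5*log(641)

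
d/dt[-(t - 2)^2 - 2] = 4 - 2*t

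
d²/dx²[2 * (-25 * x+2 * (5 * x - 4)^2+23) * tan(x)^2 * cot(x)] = 200*x^2*tan(x)^3 + 200*x^2*tan(x) - 420*x*tan(x)^3 + 400*x*tan(x)^2 - 420*x*tan(x) + 400*x + 220*tan(x)^3 - 420*tan(x)^2 + 420*tan(x) - 420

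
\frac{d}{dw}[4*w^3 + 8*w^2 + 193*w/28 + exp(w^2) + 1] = 12*w^2 + 2*w*exp(w^2) + 16*w + 193/28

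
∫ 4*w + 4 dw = 2*w^2 + 4*w + C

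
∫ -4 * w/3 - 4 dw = -2*w^2/3 - 4*w + C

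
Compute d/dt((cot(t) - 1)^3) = -3*(1 + tan(t)^(-2))*(tan(t) - 1)^2/tan(t)^2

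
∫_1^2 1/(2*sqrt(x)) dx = -1 + sqrt(2)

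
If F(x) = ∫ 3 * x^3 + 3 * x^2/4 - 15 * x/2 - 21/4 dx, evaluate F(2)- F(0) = -23/2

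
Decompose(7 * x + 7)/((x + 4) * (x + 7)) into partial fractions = 14/(x + 7) - 7/(x + 4)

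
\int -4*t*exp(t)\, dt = 4*(1 - t)*exp(t) + C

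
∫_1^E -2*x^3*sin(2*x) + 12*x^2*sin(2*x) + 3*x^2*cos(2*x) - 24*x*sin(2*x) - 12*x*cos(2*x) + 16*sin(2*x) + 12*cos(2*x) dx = cos(2) + (-2 + E)^3*cos(2*E)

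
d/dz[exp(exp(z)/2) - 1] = exp(z + exp(z)/2)/2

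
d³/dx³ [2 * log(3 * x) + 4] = 4/x^3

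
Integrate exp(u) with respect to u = exp(u) + C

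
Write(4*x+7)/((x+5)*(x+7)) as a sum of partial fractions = 21/(2*(x + 7)) - 13/(2*(x + 5))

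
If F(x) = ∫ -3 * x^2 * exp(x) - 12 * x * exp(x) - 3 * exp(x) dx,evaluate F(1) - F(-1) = -6*E - 6*exp(-1)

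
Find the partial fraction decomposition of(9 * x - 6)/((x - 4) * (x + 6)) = 6/(x + 6) + 3/(x - 4)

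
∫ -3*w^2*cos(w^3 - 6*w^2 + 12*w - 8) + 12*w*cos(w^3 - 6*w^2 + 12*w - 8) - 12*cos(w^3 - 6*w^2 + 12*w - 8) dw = -sin((w - 2)^3) + C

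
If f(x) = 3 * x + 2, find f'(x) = 3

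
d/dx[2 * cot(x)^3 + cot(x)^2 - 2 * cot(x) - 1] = -6*cot(x)^4 - 2*cot(x)^3 - 4*cot(x)^2 - 2*cot(x) + 2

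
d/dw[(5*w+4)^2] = 50*w + 40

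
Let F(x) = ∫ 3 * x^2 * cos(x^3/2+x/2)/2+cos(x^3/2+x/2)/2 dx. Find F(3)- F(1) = -sin(1) + sin(15)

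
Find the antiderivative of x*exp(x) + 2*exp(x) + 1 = (x + 1)*(exp(x) + 1) + C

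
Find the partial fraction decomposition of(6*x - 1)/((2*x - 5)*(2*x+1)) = 2/(3*(2*x + 1)) + 7/(3*(2*x - 5))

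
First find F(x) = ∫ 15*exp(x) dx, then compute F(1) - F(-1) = -15*exp(-1) + 15*E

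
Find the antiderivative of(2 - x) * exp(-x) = (x - 1)*exp(-x) + C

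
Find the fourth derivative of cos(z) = cos(z)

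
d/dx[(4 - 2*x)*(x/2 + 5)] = -2*x - 8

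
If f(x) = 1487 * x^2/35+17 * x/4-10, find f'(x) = 2974*x/35 + 17/4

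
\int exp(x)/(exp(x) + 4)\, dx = log(exp(x)/2 + 2) + C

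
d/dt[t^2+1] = 2*t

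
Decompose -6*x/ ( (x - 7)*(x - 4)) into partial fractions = 8/(x - 4) - 14/(x - 7)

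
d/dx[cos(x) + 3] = -sin(x)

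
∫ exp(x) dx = exp(x) + C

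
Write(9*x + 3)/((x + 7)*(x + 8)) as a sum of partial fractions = 69/(x + 8) - 60/(x + 7)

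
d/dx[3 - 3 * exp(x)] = -3*exp(x)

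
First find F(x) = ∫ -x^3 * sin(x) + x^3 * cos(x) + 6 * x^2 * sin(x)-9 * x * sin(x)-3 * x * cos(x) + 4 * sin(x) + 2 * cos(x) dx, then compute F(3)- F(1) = 8*cos(3) + 8*sin(3)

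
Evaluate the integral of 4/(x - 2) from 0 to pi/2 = 2*log((-2 + pi/2)^2) - 2*log(4)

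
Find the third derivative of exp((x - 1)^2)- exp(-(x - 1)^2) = (8*x^3*exp(2*x^2 - 4*x + 2) + 8*x^3 - 24*x^2*exp(2*x^2 - 4*x + 2) - 24*x^2 + 36*x*exp(2*x^2 - 4*x + 2) + 12*x - 20*exp(2*x^2 - 4*x + 2) + 4)*exp(-x^2 + 2*x - 1)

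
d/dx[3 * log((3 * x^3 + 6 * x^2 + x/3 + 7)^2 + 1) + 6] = (1458*x^5 + 4860*x^4 + 4104*x^3 + 3726*x^2 + 4542*x + 126)/(81*x^6 + 324*x^5 + 342*x^4 + 414*x^3 + 757*x^2 + 42*x + 450)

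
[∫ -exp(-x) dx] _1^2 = -exp(-1) + exp(-2)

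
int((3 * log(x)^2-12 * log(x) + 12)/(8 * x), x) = (log(x) - 2)^3/8 + C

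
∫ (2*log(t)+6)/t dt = (log(t) + 3)^2 + C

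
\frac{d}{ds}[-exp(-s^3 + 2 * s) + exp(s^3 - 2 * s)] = 3*s^2*exp(-s^3 + 2*s) + 3*s^2*exp(s^3 - 2*s) - 2*exp(-s^3 + 2*s) - 2*exp(s^3 - 2*s)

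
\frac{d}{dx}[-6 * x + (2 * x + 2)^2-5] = 8*x + 2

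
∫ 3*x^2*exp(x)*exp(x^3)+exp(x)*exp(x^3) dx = exp(x*(x^2 + 1)) + C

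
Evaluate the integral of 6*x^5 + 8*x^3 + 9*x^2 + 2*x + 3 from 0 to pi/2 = 3*pi/2 + 3*pi^3/8 + (pi/2 + pi^3/8)^2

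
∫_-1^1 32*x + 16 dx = 32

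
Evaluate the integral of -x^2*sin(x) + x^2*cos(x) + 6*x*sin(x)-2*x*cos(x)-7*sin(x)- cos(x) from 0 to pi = -2 - (-2 + pi)^2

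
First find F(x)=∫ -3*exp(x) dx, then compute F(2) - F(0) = 3 - 3*exp(2)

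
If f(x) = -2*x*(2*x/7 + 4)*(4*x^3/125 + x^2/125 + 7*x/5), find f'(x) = -16*x^4/175 - 912*x^3/875 - 324*x^2/125 - 112*x/5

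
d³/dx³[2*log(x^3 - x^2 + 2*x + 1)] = (12*x^6 - 24*x^5 - 116*x^3 + 156*x^2 - 96*x + 68)/(x^9 - 3*x^8 + 9*x^7 - 10*x^6 + 12*x^5 + 3*x^4 - x^3 + 9*x^2 + 6*x + 1)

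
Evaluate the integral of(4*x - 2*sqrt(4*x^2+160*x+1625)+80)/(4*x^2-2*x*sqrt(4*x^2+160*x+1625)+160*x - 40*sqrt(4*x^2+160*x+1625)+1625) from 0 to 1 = log(-42/5 + sqrt(1789)/5) - log(-8 + sqrt(65))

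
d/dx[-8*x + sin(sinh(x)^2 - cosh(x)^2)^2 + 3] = -8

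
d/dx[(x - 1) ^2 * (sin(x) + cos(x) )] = -x^2*sin(x) + x^2*cos(x) + 4*x*sin(x) - 3*sin(x) - cos(x)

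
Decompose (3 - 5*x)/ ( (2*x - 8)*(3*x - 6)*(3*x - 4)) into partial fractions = -11/(32*(3*x - 4)) + 7/(24*(x - 2)) - 17/(96*(x - 4))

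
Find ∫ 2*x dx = x^2 + C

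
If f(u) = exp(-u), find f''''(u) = exp(-u)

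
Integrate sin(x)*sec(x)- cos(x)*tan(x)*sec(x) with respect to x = 0 + C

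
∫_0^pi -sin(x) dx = -2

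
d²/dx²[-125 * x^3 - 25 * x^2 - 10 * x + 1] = -750*x - 50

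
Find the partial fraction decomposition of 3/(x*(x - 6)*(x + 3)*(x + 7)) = -3/(364*(x + 7)) + 1/(36*(x + 3)) + 1/(234*(x - 6)) - 1/(42*x)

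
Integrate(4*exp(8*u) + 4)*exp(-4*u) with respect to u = 2*sinh(4*u) + C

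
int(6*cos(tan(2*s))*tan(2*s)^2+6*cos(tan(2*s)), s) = 3*sin(tan(2*s)) + C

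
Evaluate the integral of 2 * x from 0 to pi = pi^2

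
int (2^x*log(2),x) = 2^x + C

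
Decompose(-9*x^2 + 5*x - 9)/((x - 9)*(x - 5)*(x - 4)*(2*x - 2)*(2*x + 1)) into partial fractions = -10/(513*(2*x + 1)) + 13/(576*(x - 1)) - 133/(270*(x - 4)) + 19/(32*(x - 5)) - 693/(6080*(x - 9))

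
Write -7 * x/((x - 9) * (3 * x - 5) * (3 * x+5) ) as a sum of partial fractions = 7/(64*(3*x + 5)) + 7/(44*(3*x - 5)) - 63/(704*(x - 9))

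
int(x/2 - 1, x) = x^2/4 - x + C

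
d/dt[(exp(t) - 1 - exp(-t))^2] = (2*exp(4*t) - 2*exp(3*t) - 2*exp(t) - 2)*exp(-2*t)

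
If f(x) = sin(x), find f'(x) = cos(x)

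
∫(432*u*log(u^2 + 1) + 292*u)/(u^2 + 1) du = 2*(54*log(u^2 + 1) + 73)*log(u^2 + 1) + C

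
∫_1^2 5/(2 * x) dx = 5*log(2)/2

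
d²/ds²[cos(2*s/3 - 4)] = -4*cos(2*s/3 - 4)/9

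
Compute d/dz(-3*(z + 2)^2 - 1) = -6*z - 12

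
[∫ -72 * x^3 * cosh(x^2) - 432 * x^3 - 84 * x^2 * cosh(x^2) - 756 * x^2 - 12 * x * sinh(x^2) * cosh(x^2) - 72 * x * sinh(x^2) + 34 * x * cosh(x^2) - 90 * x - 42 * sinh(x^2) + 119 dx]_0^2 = -211*sinh(4) - 7369/2 - 3*cosh(8)/2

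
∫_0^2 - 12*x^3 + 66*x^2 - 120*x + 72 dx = 32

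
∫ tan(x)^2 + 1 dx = tan(x) + C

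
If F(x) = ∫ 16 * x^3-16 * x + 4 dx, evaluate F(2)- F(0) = 40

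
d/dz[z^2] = 2*z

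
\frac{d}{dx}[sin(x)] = cos(x)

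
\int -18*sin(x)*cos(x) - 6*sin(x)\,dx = (3*cos(x) + 1)^2 + C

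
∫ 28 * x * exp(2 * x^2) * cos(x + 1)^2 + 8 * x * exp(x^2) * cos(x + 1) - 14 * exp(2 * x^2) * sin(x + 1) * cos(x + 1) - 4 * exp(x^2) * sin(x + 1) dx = (7*exp(x^2)*cos(x + 1) + 4)*exp(x^2)*cos(x + 1) + C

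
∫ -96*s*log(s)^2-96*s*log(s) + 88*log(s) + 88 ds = 8*s*(-6*s*log(s) + 11)*log(s) + C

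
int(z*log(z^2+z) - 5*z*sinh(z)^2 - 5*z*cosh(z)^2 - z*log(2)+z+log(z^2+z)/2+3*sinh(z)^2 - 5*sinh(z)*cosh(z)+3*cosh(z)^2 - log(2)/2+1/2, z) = z*(z + 1)*log(z*(z + 1)/2)/2 - (5*z - 3)*sinh(2*z)/2 + C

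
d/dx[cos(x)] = -sin(x)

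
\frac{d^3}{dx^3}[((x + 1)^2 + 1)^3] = 120*x^3 + 360*x^2 + 432*x + 192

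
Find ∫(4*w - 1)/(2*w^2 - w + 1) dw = log(2*w^2 - w + 1) + C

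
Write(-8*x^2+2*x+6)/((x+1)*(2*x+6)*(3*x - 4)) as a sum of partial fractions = -25/(91*(3*x - 4)) - 18/(13*(x + 3)) + 1/(7*(x + 1))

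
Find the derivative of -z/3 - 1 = -1/3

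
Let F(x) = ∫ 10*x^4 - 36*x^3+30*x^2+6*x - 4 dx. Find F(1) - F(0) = 2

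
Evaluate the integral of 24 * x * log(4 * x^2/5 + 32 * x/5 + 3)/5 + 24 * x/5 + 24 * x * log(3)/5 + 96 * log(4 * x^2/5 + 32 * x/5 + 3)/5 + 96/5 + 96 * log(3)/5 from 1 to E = -153*log(153/5)/5 + (3 + 6*E)*(2*E/5 + 3)*log((3 + 6*E)*(2*E/5 + 3))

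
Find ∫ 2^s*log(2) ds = 2^s + C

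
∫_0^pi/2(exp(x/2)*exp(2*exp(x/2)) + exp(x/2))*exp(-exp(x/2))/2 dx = -E - exp(-exp(pi/4)) + exp(-1) + exp(exp(pi/4))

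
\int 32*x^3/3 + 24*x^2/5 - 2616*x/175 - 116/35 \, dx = 8*x^4/3 + 8*x^3/5 - 1308*x^2/175 - 116*x/35 + C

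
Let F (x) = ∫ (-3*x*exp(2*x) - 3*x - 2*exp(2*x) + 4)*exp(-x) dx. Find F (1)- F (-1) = -2*exp(-1) + 2*E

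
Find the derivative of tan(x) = cos(x)^(-2)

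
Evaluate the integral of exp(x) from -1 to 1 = E - exp(-1)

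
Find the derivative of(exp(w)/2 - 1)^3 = 3*exp(3*w)/8 - 3*exp(2*w)/2 + 3*exp(w)/2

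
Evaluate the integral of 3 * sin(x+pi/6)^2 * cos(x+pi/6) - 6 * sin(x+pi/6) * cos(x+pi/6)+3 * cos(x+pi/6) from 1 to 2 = (-1 + sin(pi/6 + 2))^3 - (-1 + sin(pi/6 + 1))^3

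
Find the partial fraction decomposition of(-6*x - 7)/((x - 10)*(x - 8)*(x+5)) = 23/(195*(x + 5)) + 55/(26*(x - 8)) - 67/(30*(x - 10))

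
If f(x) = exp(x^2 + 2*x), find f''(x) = 4*x^2*exp(x^2 + 2*x) + 8*x*exp(x^2 + 2*x) + 6*exp(x^2 + 2*x)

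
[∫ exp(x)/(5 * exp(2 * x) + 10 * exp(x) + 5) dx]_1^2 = -E*(1 - E)/(5*(1 + E + exp(2) + exp(3)))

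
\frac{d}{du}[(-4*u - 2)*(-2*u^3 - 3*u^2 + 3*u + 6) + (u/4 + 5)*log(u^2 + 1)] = (128*u^5 + 192*u^4 + 80*u^3 + u^2*log(u^2 + 1) + 74*u^2 - 8*u + log(u^2 + 1) - 120)/(4*u^2 + 4)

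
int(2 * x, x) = x^2 + C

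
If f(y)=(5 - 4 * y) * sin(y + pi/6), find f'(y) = -4*y*cos(y + pi/6) - 4*sin(y + pi/6) + 5*cos(y + pi/6)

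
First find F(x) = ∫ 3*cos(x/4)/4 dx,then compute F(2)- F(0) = 3*sin(1/2)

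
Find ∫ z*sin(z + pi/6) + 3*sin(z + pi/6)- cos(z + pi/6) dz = (-z - 3)*cos(z + pi/6) + C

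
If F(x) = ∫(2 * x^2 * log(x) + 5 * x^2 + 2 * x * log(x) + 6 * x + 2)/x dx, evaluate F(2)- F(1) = 10*log(2) + 10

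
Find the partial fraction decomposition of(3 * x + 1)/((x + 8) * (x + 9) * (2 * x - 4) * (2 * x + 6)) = 13/(132*(x + 9)) - 23/(200*(x + 8)) + 1/(75*(x + 3)) + 7/(2200*(x - 2))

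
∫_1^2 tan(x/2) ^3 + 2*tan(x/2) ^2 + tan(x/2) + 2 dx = -(tan(1/2) + 2)^2 + (tan(1) + 2)^2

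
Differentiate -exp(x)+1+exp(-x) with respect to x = (-exp(2*x) - 1)*exp(-x)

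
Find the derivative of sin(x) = cos(x)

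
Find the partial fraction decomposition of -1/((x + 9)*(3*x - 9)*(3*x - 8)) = 3/(35*(3*x - 8)) - 1/(1260*(x + 9)) - 1/(36*(x - 3))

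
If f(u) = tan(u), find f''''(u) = 24*tan(u)^5 + 40*tan(u)^3 + 16*tan(u)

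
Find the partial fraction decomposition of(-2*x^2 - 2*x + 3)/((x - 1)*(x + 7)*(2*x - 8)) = -81/(176*(x + 7)) + 1/(48*(x - 1)) - 37/(66*(x - 4))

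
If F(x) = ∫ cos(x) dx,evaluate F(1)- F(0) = sin(1)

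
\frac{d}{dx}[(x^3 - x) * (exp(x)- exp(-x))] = (x^3*exp(2*x) + x^3 + 3*x^2*exp(2*x) - 3*x^2 - x*exp(2*x) - x - exp(2*x) + 1)*exp(-x)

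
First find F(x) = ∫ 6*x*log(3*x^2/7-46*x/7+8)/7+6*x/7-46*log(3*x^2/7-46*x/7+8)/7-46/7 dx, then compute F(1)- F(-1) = -15*log(15) + 13*log(13/7)/7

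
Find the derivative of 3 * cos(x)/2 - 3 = -3*sin(x)/2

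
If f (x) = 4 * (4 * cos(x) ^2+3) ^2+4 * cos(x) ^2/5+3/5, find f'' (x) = -1024*sin(x)^4 + 8336*sin(x)^2/5 - 2248/5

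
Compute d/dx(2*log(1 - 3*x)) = 6/(3*x - 1)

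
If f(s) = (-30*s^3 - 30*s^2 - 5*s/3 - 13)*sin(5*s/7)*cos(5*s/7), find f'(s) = -150*s^3*cos(10*s/7)/7 - 45*s^2*sin(10*s/7) - 150*s^2*cos(10*s/7)/7 - 30*s*sin(10*s/7) - 25*s*cos(10*s/7)/21 - 5*sin(10*s/7)/6 - 65*cos(10*s/7)/7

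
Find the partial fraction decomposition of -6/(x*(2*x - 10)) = -3/(5*(x - 5)) + 3/(5*x)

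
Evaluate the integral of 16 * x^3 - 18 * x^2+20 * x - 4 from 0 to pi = (2 - 4*pi)*(-pi^3 - 2*pi + pi^2)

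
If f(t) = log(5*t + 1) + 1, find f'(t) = 5/(5*t + 1)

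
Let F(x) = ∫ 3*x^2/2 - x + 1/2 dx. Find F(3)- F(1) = 10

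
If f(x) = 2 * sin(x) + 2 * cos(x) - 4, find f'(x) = -2*sin(x) + 2*cos(x)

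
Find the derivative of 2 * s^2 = 4*s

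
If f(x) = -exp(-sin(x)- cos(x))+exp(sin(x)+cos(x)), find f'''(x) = 2*(-3*exp(2*sin(x) + 2*cos(x))*sin(x + pi/4) - sqrt(2)*exp(2*sin(x))*exp(2*cos(x))*sin(x)*cos(x) - sqrt(2)*sin(x)*cos(x) + 3*sin(x + pi/4))*exp(-sqrt(2)*sin(x + pi/4))*cos(x + pi/4)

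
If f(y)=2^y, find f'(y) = 2^y*log(2)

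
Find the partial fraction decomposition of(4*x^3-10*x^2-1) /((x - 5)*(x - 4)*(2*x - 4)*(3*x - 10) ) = 973/(80*(3*x - 10)) + 3/(16*(x - 2)) - 95/(8*(x - 4)) + 83/(10*(x - 5))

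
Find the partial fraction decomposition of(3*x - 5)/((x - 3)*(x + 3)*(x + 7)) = -13/(20*(x + 7)) + 7/(12*(x + 3)) + 1/(15*(x - 3))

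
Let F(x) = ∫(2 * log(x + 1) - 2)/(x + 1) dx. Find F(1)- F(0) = -1 + (-1 + log(2))^2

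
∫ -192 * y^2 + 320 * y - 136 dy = -64*y^3 + 160*y^2 - 136*y + C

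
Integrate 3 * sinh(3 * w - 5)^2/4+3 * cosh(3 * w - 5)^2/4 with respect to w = sinh(6*w - 10)/8 + C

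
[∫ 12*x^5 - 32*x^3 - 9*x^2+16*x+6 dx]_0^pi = -3*pi^3 + 6*pi + 2*(-2*pi + pi^3)^2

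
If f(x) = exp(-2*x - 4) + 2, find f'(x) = -2*exp(-2*x - 4)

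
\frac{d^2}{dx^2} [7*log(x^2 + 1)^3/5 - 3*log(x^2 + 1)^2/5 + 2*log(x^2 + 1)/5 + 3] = (-42*x^2*log(x^2 + 1)^2 + 180*x^2*log(x^2 + 1) - 28*x^2 + 42*log(x^2 + 1)^2 - 12*log(x^2 + 1) + 4)/(5*x^4 + 10*x^2 + 5)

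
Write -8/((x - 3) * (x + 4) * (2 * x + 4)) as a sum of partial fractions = -2/(7*(x + 4)) + 2/(5*(x + 2)) - 4/(35*(x - 3))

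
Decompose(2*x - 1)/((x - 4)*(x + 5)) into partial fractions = 11/(9*(x + 5)) + 7/(9*(x - 4))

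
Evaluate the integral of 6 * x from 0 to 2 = 12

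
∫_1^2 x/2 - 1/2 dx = 1/4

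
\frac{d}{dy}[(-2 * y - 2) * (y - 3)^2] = -6*y^2 + 20*y - 6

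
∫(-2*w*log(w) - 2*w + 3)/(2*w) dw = (3 - 2*w)*log(w)/2 + C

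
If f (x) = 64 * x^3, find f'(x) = 192*x^2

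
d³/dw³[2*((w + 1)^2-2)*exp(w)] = 2*w^2*exp(w) + 16*w*exp(w) + 22*exp(w)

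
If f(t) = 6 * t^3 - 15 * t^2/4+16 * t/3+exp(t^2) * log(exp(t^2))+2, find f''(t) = 4*t^4*exp(t^2) + 10*t^2*exp(t^2) + 36*t + 2*exp(t^2) - 15/2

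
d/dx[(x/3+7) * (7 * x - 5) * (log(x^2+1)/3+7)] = (14*x^3*log(x^2 + 1) + 308*x^3 + 142*x^2*log(x^2 + 1) + 3266*x^2 + 14*x*log(x^2 + 1) + 84*x + 142*log(x^2 + 1) + 2982)/(9*x^2 + 9)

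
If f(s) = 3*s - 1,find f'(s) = 3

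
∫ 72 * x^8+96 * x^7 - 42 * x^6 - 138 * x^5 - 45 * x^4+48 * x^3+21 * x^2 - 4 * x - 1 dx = 8*x^9 + 12*x^8 - 6*x^7 - 23*x^6 - 9*x^5 + 12*x^4 + 7*x^3 - 2*x^2 - x + C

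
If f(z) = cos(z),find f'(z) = -sin(z)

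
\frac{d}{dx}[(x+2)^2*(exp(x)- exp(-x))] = (x^2*exp(2*x) + x^2 + 6*x*exp(2*x) + 2*x + 8*exp(2*x))*exp(-x)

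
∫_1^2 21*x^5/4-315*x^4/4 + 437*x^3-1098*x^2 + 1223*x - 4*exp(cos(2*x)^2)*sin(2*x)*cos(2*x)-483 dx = -39/8 - exp(cos(2)^2) + exp(cos(4)^2)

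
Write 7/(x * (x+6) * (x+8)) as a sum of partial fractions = 7/(16*(x + 8)) - 7/(12*(x + 6)) + 7/(48*x)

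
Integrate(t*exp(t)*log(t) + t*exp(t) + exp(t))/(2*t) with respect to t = (log(t) + 1)*exp(t)/2 + C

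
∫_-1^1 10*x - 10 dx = -20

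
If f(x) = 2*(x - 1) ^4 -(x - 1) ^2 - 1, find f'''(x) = 48*x - 48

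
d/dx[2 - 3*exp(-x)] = 3*exp(-x)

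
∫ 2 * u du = u^2 + C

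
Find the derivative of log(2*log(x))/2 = 1/(2*x*log(x))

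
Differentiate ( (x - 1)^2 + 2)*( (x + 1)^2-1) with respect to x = 4*x^3 - 2*x + 6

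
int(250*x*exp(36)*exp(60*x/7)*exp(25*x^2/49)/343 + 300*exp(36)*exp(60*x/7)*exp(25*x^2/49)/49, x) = 5*exp((5*x + 42)^2/49)/7 + C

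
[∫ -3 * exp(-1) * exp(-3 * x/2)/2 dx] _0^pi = -exp(-1) + exp(-3*pi/2 - 1)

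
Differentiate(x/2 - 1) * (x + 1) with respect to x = x - 1/2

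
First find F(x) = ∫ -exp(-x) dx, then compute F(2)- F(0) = -1 + exp(-2)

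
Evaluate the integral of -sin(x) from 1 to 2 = -cos(1) + cos(2)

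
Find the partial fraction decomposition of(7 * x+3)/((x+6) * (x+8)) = 53/(2*(x + 8)) - 39/(2*(x + 6))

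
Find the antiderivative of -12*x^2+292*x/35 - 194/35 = -4*x^3 + 146*x^2/35 - 194*x/35 + C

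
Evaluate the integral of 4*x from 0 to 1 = 2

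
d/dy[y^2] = 2*y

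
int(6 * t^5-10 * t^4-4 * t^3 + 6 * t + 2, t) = t^6 - 2*t^5 - t^4 + 3*t^2 + 2*t + C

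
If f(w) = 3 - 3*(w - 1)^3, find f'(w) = -9*w^2 + 18*w - 9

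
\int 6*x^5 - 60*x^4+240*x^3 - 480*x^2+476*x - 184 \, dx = x^6 - 12*x^5 + 60*x^4 - 160*x^3 + 238*x^2 - 184*x + C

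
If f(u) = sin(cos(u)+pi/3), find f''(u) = -sin(u)^2*sin(cos(u) + pi/3) - cos(u)*cos(cos(u) + pi/3)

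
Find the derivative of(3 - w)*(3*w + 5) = 4 - 6*w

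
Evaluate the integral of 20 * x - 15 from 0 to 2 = 10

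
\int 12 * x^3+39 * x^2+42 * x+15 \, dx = 3*x^4 + 13*x^3 + 21*x^2 + 15*x + C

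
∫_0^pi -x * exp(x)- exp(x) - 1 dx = -pi*(1 + exp(pi))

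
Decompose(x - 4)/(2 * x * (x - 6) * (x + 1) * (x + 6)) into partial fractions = 1/(72*(x + 6)) - 1/(14*(x + 1)) + 1/(504*(x - 6)) + 1/(18*x)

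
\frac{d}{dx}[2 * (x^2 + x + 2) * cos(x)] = -2*x^2*sin(x) - 2*x*sin(x) + 4*x*cos(x) - 4*sin(x) + 2*cos(x)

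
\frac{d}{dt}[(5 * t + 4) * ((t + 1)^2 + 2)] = 15*t^2 + 28*t + 23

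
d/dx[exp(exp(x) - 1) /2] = exp(x + exp(x) - 1)/2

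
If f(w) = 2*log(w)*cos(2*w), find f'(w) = 2*(-2*w*log(w)*sin(2*w) + cos(2*w))/w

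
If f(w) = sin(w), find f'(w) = cos(w)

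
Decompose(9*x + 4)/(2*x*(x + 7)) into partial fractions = 59/(14*(x + 7)) + 2/(7*x)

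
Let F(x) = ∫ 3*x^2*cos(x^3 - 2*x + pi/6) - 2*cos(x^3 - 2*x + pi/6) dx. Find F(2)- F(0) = sin(pi/6 + 4) - 1/2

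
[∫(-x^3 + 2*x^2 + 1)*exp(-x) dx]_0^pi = -1 + (1 + 2*pi + pi^2 + pi^3)*exp(-pi)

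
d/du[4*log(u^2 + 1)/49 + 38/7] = 8*u/(49*u^2 + 49)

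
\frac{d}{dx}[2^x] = 2^x*log(2)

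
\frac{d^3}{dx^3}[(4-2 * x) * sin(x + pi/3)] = 2*x*cos(x + pi/3) + 6*sin(x + pi/3) - 4*cos(x + pi/3)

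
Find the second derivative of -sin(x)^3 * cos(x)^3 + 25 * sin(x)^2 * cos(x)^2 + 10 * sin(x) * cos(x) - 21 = -15*(1 - cos(2*x))^2*sin(2*x)/4 + 100*(1 - cos(2*x))^2 - 3*(cos(2*x) + 1)^2*sin(2*x)/4 - 14*sin(2*x) - 3*sin(4*x) + 200*cos(2*x) - 150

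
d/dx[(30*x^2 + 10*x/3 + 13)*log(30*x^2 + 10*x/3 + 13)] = 60*x*log(30*x^2 + 10*x/3 + 13) + 60*x + 10*log(30*x^2 + 10*x/3 + 13)/3 + 10/3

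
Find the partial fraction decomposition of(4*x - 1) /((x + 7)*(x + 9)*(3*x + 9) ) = -37/(36*(x + 9)) + 29/(24*(x + 7)) - 13/(72*(x + 3))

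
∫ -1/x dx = -log(x) + C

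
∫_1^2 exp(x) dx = -E + exp(2)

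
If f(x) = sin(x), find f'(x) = cos(x)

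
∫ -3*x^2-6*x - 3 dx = -x^3 - 3*x^2 - 3*x + C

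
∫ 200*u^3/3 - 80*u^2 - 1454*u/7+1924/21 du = 50*u^4/3 - 80*u^3/3 - 727*u^2/7 + 1924*u/21 + C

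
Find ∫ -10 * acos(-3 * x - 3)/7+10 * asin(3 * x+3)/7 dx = -(10*x - 21)*(acos(-3*x - 3) - asin(3*x + 3))/7 + C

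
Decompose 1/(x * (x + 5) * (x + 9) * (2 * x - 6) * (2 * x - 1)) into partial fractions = -8/(1045*(2*x - 1)) + 1/(16416*(x + 9)) - 1/(3520*(x + 5)) + 1/(2880*(x - 3)) + 1/(270*x)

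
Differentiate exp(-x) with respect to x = -exp(-x)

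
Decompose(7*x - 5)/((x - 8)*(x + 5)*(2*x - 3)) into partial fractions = -22/(169*(2*x - 3)) - 40/(169*(x + 5)) + 51/(169*(x - 8))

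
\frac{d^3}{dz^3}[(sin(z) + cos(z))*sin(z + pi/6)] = -4*sqrt(2)*sin(2*z + 5*pi/12)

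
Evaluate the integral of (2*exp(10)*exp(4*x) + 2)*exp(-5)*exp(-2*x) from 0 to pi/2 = -exp(5) - exp(-5 - pi) + exp(-5) + exp(pi + 5)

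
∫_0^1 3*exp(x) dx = -3 + 3*E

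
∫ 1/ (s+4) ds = log(s + 4) + C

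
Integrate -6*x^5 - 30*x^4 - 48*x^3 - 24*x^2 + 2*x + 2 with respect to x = -x^6 - 6*x^5 - 12*x^4 - 8*x^3 + x^2 + 2*x + C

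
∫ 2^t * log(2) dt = 2^t + C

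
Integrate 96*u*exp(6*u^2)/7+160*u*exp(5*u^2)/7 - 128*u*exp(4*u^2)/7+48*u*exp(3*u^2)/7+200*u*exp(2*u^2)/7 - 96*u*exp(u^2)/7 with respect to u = 2*(4*exp(5*u^2) + 8*exp(4*u^2) - 8*exp(3*u^2) + 4*exp(2*u^2) + 25*exp(u^2) - 24)*exp(u^2)/7 + C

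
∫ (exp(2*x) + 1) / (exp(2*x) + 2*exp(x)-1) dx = log(2*sinh(x) + 2) + C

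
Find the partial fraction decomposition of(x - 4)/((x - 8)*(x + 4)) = 2/(3*(x + 4)) + 1/(3*(x - 8))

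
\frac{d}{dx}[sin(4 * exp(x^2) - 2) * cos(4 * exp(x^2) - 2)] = 8*x*exp(x^2)*cos(8*exp(x^2) - 4)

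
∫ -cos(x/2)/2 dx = -sin(x/2) + C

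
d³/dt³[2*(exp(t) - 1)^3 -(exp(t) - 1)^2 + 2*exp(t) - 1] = 54*exp(3*t) - 56*exp(2*t) + 10*exp(t)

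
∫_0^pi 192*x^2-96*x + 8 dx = -4*pi + 1 + (-1 + 4*pi)^3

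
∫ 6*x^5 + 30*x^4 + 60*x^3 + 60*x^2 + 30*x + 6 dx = x^6 + 6*x^5 + 15*x^4 + 20*x^3 + 15*x^2 + 6*x + C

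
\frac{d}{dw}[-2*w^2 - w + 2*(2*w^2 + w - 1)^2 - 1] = 32*w^3 + 24*w^2 - 16*w - 5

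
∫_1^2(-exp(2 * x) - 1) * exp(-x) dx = -exp(2) - exp(-1) + exp(-2) + E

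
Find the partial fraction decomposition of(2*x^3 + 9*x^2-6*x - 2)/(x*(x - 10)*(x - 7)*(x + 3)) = -43/(390*(x + 3)) - 361/(70*(x - 7)) + 473/(65*(x - 10)) - 1/(105*x)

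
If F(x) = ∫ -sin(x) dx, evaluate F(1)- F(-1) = 0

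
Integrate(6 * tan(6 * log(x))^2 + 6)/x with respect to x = tan(6*log(x)) + C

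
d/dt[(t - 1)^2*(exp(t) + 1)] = t^2*exp(t) + 2*t - exp(t) - 2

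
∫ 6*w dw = 3*w^2 + C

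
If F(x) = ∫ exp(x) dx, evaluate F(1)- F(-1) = E - exp(-1)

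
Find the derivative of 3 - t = -1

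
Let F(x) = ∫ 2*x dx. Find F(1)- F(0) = 1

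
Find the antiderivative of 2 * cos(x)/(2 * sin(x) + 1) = log(2*sin(x) + 1) + C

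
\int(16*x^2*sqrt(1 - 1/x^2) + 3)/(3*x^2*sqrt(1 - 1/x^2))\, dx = 16*x/3 + asec(x) + C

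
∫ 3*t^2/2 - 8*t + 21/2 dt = t^3/2 - 4*t^2 + 21*t/2 + C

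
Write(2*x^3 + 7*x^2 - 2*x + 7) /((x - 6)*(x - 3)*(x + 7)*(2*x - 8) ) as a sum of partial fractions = 161/(1430*(x + 7)) + 59/(30*(x - 3)) - 239/(44*(x - 4)) + 679/(156*(x - 6))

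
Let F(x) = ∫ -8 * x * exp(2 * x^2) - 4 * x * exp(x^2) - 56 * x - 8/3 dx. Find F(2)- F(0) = -2*exp(8) - 340/3 - 2*exp(4)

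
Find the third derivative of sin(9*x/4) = -729*cos(9*x/4)/64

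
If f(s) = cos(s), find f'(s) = -sin(s)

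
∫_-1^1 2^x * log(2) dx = 3/2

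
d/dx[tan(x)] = cos(x)^(-2)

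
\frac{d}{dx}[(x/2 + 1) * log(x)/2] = (x*log(x) + x + 2)/(4*x)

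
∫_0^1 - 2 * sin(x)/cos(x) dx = 2*log(cos(1))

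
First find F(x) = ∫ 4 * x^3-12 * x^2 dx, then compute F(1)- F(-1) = -8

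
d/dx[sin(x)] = cos(x)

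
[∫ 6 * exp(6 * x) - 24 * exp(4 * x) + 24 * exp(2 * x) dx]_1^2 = -(-2 + exp(2))^3 + (-2 + exp(4))^3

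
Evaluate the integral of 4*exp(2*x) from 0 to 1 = -2 + 2*exp(2)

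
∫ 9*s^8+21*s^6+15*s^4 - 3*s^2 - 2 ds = s^9 + 3*s^7 + 3*s^5 - s^3 - 2*s + C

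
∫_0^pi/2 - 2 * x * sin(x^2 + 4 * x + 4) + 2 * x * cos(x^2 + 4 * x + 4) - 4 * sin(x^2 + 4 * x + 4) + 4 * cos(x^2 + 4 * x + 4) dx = sqrt(2)*(sin(pi/4 + pi^2/4 + 4) - sin(pi/4 + 4))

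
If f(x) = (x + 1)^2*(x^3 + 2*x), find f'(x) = 5*x^4 + 8*x^3 + 9*x^2 + 8*x + 2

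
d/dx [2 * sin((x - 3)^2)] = 4*(x - 3)*cos(x^2 - 6*x + 9)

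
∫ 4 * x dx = 2*x^2 + C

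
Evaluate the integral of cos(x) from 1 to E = -sin(1) + sin(E)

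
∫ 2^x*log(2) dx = 2^x + C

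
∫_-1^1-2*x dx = 0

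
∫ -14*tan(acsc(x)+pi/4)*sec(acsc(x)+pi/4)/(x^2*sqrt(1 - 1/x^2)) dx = 14*sec(acsc(x) + pi/4) + C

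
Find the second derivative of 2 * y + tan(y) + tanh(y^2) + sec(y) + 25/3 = -8*y^2*sinh(y^2)/cosh(y^2)^3 + 2*tan(y)^3 + 2*tan(y)^2*sec(y) + 2*tan(y) + sec(y) + 2/cosh(y^2)^2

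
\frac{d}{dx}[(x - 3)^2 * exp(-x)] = (-x^2 + 8*x - 15)*exp(-x)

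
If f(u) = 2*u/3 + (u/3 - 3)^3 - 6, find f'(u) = u^2/9 - 2*u + 29/3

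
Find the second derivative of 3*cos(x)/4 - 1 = -3*cos(x)/4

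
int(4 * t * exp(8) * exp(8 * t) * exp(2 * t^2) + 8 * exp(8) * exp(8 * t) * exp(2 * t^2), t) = exp(2*(t + 2)^2) + C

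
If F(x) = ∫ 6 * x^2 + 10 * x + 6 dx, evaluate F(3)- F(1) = 104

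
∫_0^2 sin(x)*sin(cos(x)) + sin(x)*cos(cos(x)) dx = -cos(1) - sin(cos(2)) + sin(1) + cos(cos(2))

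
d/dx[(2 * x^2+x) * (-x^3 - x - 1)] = -10*x^4 - 4*x^3 - 6*x^2 - 6*x - 1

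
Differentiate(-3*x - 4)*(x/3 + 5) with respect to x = -2*x - 49/3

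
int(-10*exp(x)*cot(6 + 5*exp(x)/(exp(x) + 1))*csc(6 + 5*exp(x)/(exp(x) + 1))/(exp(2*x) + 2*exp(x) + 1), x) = 2*csc((11*exp(x) + 6)/(exp(x) + 1)) + C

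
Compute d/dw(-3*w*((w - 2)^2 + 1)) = -9*w^2 + 24*w - 15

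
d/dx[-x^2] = -2*x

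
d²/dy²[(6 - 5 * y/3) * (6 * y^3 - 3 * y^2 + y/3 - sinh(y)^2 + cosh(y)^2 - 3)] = -120*y^2 + 246*y - 334/9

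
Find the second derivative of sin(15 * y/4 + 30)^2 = 225*cos(15*y/2 + 60)/8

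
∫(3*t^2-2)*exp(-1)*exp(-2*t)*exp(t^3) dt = exp(t^3 - 2*t - 1) + C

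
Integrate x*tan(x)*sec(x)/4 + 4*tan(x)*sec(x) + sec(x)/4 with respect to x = (x/4 + 4)*sec(x) + C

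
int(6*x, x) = 3*x^2 + C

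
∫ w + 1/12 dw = w^2/2 + w/12 + C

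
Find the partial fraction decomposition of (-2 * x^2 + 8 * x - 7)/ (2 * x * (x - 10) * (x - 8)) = 71/(32*(x - 8)) - 127/(40*(x - 10)) - 7/(160*x)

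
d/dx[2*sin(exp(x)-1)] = 2*exp(x)*cos(exp(x) - 1)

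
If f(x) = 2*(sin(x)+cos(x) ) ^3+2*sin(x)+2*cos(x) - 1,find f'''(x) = -sqrt(2)*(27*sin(3*x + pi/4) + 5*cos(x + pi/4))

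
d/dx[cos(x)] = -sin(x)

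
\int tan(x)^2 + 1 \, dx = tan(x) + C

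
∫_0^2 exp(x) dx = -1 + exp(2)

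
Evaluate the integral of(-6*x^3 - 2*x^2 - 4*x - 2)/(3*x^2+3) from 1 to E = -exp(2) - 2*E/3 - log(2)/3 + log(1 + exp(2))/3 + 5/3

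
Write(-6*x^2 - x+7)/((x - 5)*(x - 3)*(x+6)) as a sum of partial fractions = -203/(99*(x + 6)) + 25/(9*(x - 3)) - 74/(11*(x - 5))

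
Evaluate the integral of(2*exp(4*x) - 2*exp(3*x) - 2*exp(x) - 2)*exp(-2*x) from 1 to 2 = -(-1 - exp(-1) + E)^2 + (-1 - exp(-2) + exp(2))^2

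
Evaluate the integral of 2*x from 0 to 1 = 1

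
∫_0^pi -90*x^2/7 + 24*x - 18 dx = -30*pi^3/7 - 18*pi + 12*pi^2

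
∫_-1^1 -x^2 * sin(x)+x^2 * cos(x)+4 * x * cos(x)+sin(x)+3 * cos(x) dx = 4*cos(1) + 4*sin(1)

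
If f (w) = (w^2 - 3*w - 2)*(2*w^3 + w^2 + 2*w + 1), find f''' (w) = 120*w^2 - 120*w - 30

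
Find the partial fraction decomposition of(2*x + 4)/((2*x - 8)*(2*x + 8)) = 1/(8*(x + 4)) + 3/(8*(x - 4))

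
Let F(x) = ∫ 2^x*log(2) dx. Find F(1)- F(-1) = 3/2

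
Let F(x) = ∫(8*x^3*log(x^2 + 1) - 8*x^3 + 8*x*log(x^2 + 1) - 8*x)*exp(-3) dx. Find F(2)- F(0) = 3*exp(-3) + 25*(-3 + 2*log(5))*exp(-3)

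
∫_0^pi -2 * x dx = -pi^2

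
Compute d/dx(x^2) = 2*x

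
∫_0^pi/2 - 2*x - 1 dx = -pi^2/4 - pi/2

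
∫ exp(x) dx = exp(x) + C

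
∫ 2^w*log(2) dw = 2^w + C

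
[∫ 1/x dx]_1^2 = log(2)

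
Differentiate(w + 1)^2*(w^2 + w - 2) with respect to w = 4*w^3 + 9*w^2 + 2*w - 3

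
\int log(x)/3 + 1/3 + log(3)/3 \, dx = x*log(3*x)/3 + C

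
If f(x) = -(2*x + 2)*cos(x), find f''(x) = 2*x*cos(x) + 4*sin(x) + 2*cos(x)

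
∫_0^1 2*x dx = 1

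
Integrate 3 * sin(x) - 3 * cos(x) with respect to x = -3*sqrt(2)*sin(x + pi/4) + C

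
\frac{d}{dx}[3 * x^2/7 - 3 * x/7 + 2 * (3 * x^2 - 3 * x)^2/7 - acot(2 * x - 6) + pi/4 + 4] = (288*x^5 - 2160*x^4 + 5424*x^3 - 5016*x^2 + 1626*x - 97)/(28*x^2 - 168*x + 259)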